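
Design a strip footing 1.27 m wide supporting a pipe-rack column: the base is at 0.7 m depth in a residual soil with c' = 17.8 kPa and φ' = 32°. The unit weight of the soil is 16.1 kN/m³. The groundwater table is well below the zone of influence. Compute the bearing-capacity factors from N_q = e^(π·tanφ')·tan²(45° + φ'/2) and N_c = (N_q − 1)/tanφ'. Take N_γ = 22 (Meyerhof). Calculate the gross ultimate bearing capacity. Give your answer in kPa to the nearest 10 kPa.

tan32° = 0.6249, so N_q = e^(π×0.6249)·tan²(61°) = 7.121 × 3.255 = 23.18.
N_c = (23.18 − 1)/tan32° = 35.49.
Overburden at base level: q = 16.1 × 0.7 = 11.27 kPa.
Cohesion term c·N_c = 17.8 × 35.49 = 631.73 kPa; surcharge term q·N_q = 11.27 × 23.177 = 261.2 kPa; self-weight term 0.5·γ·B·N_γ = 0.5 × 16.1 × 1.27 × 22 = 224.92 kPa.
q_ult = 631.73 + 261.2 + 224.92 = 1117.8 kPa.

q_ult ≈ 1120 kPa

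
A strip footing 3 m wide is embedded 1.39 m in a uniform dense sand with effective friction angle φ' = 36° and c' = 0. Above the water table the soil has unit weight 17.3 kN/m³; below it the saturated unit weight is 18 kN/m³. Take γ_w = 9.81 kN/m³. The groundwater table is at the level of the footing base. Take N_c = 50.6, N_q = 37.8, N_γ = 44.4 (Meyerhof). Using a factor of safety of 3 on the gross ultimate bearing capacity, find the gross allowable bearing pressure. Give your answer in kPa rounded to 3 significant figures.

Overburden at base level: q = 17.3 × 1.39 = 24.047 kPa.
Below the base the soil is submerged, so the ½γBN_γ term uses γ' = 18 − 9.81 = 8.19 kN/m³.
Surcharge term q·N_q = 24.047 × 37.8 = 908.98 kPa; self-weight term 0.5·γ·B·N_γ = 0.5 × 8.19 × 3 × 44.4 = 545.45 kPa.
q_ult = 908.98 + 545.45 = 1454.4 kPa.
q_all = 1454.4 / 3 = 484.81 kPa.

q_all ≈ 485 kPa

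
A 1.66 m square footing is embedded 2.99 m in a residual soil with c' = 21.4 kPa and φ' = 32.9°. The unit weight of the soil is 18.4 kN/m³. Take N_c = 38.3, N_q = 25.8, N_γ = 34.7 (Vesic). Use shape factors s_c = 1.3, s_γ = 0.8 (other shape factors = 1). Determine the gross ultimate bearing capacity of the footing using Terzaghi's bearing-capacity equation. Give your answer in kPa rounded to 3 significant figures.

q_ult ≈ 2910 kPa

Overburden at base level: q = 18.4 × 2.99 = 55.016 kPa.
Cohesion term c·N_c·s_c = 21.4 × 38.3 × 1.3 = 1065.5 kPa; surcharge term q·N_q = 55.016 × 25.8 = 1419.4 kPa; self-weight term 0.5·γ·B·N_γ·s_γ = 0.5 × 18.4 × 1.66 × 34.7 × 0.8 = 423.95 kPa.
q_ult = 1065.5 + 1419.4 + 423.95 = 2908.9 kPa.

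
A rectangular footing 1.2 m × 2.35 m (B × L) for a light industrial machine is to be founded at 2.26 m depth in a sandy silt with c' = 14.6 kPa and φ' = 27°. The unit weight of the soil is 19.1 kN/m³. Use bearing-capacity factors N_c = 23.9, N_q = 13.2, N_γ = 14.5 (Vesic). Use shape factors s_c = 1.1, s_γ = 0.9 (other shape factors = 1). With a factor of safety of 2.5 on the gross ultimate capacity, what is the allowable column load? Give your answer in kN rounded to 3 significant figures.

Effective surcharge at the founding depth q = γ·D_f = 19.1 × 2.26 = 43.166 kPa.
q_ult = c·N_c·s_c + q·N_q + 0.5·γ·B·N_γ·s_γ
     = 14.6 × 23.9 × 1.1 + 43.166 × 13.2 + 0.5 × 19.1 × 1.2 × 14.5 × 0.9
     = 383.83 + 569.79 + 149.55 = 1103.2 kPa.
Gross allowable pressure q_all = 1103.2 / 2.5 = 441.27 kPa.
Footing area = 2.82 m², so allowable column load = 441.27 × 2.82 = 1244.4 kN.

P_all ≈ 1240 kN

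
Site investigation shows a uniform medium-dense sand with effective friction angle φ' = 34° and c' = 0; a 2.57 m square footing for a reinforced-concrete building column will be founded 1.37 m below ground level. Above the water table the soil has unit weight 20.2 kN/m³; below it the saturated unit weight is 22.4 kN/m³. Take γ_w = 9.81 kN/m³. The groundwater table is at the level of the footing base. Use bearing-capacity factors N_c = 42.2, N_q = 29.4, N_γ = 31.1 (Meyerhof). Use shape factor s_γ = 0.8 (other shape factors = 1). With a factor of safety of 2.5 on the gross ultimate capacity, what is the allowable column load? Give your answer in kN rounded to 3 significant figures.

P_all ≈ 3210 kN

Overburden at base level: q = 20.2 × 1.37 = 27.674 kPa.
Below the base the soil is submerged, so the ½γBN_γ term uses γ' = 22.4 − 9.81 = 12.59 kN/m³.
Surcharge term q·N_q = 27.674 × 29.4 = 813.62 kPa; self-weight term 0.5·γ·B·N_γ·s_γ = 0.5 × 12.59 × 2.57 × 31.1 × 0.8 = 402.51 kPa.
q_ult = 813.62 + 402.51 = 1216.1 kPa.
Gross allowable pressure q_all = 1216.1 / 2.5 = 486.45 kPa.
Footing area = 6.6049 m², so allowable column load = 486.45 × 6.6049 = 3213 kN.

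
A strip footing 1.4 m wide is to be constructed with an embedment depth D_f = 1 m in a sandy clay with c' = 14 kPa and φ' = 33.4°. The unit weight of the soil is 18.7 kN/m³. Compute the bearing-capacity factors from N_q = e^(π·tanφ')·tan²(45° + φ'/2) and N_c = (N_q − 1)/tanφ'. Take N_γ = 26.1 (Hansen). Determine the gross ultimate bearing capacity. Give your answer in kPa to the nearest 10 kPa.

q_ult ≈ 1410 kPa

tan33.4° = 0.6594, so N_q = e^(π×0.6594)·tan²(61.7°) = 7.937 × 3.449 = 27.38.
N_c = (27.38 − 1)/tan33.4° = 40.
Overburden at base level: q = 18.7 × 1 = 18.7 kPa.
Cohesion term c·N_c = 14 × 40 = 560 kPa; surcharge term q·N_q = 18.7 × 27.375 = 511.92 kPa; self-weight term 0.5·γ·B·N_γ = 0.5 × 18.7 × 1.4 × 26.1 = 341.65 kPa.
q_ult = 560 + 511.92 + 341.65 = 1413.6 kPa.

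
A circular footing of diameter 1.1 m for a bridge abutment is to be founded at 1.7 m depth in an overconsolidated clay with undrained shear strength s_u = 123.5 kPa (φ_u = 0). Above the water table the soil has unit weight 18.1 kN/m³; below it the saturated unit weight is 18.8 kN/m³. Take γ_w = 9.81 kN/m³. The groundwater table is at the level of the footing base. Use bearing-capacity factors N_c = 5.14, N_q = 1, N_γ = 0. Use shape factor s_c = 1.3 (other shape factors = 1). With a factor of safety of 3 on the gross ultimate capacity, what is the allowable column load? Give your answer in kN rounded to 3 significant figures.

q = γ·D_f = 18.1 × 1.7 = 30.77 kPa.
c·N_c·s_c = 123.5 × 5.14 × 1.3 = 825.23 kPa
q·N_q = 30.77 × 1 = 30.77 kPa
q_ult = 825.23 + 30.77 = 856 kPa.
Gross allowable pressure q_all = 856 / 3 = 285.33 kPa.
Footing area = 0.9503 m², so allowable column load = 285.33 × 0.9503 = 271.15 kN.

P_all ≈ 271 kN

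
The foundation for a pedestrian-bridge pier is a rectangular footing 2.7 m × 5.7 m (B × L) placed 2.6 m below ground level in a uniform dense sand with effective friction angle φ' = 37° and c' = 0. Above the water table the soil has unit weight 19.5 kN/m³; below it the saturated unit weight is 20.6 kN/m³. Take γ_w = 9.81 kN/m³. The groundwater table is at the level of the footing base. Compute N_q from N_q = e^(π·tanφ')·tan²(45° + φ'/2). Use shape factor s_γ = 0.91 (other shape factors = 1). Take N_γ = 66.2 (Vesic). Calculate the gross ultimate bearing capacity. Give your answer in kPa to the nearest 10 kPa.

tan37° = 0.7536, so N_q = e^(π×0.7536)·tan²(63.5°) = 10.669 × 4.023 = 42.92.
q = γ·D_f = 19.5 × 2.6 = 50.7 kPa.
For the ½γBN_γ term take γ' = 20.6 − 9.81 = 10.79 kN/m³ (soil below base is submerged).
q·N_q = 50.7 × 42.92 = 2176 kPa
0.5·γ·B·N_γ·s_γ = 0.5 × 10.79 × 2.7 × 66.2 × 0.91 = 877.52 kPa
q_ult = 2176 + 877.52 = 3053.6 kPa.

q_ult ≈ 3050 kPa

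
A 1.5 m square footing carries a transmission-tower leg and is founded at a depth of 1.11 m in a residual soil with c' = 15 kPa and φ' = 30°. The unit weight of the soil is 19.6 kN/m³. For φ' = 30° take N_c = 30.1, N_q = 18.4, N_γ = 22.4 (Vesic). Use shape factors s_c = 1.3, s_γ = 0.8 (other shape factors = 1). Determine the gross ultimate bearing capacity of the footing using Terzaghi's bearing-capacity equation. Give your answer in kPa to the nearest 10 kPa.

q = γ·D_f = 19.6 × 1.11 = 21.756 kPa.
c·N_c·s_c = 15 × 30.1 × 1.3 = 586.95 kPa
q·N_q = 21.756 × 18.4 = 400.31 kPa
0.5·γ·B·N_γ·s_γ = 0.5 × 19.6 × 1.5 × 22.4 × 0.8 = 263.42 kPa
q_ult = 586.95 + 400.31 + 263.42 = 1250.7 kPa.

q_ult ≈ 1250 kPa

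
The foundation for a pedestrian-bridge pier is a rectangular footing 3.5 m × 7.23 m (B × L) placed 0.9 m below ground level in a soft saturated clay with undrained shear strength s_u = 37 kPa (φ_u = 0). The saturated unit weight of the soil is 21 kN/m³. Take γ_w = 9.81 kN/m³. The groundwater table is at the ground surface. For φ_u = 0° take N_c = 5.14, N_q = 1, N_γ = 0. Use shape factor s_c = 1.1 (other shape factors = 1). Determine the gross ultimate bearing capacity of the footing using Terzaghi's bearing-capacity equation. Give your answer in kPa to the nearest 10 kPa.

q_ult ≈ 220 kPa

With the water table at the surface the whole profile is submerged: γ' = 21 − 9.81 = 11.19 kN/m³, so q = γ'·D_f = 10.071 kPa.
q_ult = c·N_c·s_c + q·N_q
     = 37 × 5.14 × 1.1 + 10.071 × 1
     = 209.2 + 10.071 = 219.27 kPa.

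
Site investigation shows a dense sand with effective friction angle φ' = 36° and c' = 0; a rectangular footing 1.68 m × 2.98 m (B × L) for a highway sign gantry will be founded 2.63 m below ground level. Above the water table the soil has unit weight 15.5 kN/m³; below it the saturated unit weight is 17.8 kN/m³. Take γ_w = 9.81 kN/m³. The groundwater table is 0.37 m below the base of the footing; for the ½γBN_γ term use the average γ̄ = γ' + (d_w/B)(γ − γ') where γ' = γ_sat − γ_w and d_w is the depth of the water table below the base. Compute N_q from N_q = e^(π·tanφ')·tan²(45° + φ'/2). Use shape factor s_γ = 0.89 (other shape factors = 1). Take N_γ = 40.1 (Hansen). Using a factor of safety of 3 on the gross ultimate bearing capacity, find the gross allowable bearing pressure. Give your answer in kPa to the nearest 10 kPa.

N_q = e^(π·tan36°)·tan²(63°) = 37.75.
Effective surcharge at the founding depth q = γ·D_f = 15.5 × 2.63 = 40.765 kPa.
With d_w = 0.37 m < B, γ̄ = 7.99 + (0.37/1.68) × (15.5 − 7.99) = 9.644 kN/m³.
q_ult = q·N_q + 0.5·γ·B·N_γ·s_γ
     = 40.765 × 37.752 + 0.5 × 9.644 × 1.68 × 40.1 × 0.89
     = 1539 + 289.11 = 1828.1 kPa.
q_all = 1828.1 / 3 = 609.37 kPa.

q_all ≈ 610 kPa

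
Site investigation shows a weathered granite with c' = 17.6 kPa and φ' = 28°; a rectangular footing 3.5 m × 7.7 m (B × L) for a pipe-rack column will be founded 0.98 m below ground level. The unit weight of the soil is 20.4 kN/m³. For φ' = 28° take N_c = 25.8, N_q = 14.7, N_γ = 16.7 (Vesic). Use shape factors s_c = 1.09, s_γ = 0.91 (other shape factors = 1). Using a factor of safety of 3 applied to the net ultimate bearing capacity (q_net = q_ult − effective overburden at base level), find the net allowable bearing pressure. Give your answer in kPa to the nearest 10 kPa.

q_all(net) ≈ 440 kPa

Effective surcharge at the founding depth q = γ·D_f = 20.4 × 0.98 = 19.992 kPa.
q_ult = c·N_c·s_c + q·N_q + 0.5·γ·B·N_γ·s_γ
     = 17.6 × 25.8 × 1.09 + 19.992 × 14.7 + 0.5 × 20.4 × 3.5 × 16.7 × 0.91
     = 494.95 + 293.88 + 542.53 = 1331.4 kPa.
Net ultimate: q_net = 1331.4 − 19.992 = 1311.4 kPa.
q_all(net) = 1311.4 / 3 = 437.12 kPa.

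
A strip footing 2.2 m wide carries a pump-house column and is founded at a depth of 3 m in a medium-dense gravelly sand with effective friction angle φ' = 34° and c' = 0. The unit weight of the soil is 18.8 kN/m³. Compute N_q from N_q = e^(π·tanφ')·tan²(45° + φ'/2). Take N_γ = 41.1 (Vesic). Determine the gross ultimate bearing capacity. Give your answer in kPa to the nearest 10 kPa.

tan34° = 0.6745, so N_q = e^(π×0.6745)·tan²(62°) = 8.323 × 3.537 = 29.44.
Effective surcharge at the founding depth q = γ·D_f = 18.8 × 3 = 56.4 kPa.
q_ult = q·N_q + 0.5·γ·B·N_γ
     = 56.4 × 29.44 + 0.5 × 18.8 × 2.2 × 41.1
     = 1660.4 + 849.95 = 2510.4 kPa.

q_ult ≈ 2510 kPa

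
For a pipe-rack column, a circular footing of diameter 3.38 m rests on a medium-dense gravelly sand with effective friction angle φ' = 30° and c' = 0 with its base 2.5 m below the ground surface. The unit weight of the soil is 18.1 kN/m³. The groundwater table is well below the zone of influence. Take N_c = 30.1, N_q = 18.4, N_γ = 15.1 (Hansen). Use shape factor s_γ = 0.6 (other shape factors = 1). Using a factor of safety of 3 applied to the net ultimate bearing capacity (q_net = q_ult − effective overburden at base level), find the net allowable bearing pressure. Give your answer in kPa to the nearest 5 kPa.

q_all(net) ≈ 355 kPa

Effective surcharge at the founding depth q = γ·D_f = 18.1 × 2.5 = 45.25 kPa.
q_ult = q·N_q + 0.5·γ·B·N_γ·s_γ
     = 45.25 × 18.4 + 0.5 × 18.1 × 3.38 × 15.1 × 0.6
     = 832.6 + 277.14 = 1109.7 kPa.
Net ultimate: q_net = 1109.7 − 45.25 = 1064.5 kPa.
q_all(net) = 1064.5 / 3 = 354.83 kPa.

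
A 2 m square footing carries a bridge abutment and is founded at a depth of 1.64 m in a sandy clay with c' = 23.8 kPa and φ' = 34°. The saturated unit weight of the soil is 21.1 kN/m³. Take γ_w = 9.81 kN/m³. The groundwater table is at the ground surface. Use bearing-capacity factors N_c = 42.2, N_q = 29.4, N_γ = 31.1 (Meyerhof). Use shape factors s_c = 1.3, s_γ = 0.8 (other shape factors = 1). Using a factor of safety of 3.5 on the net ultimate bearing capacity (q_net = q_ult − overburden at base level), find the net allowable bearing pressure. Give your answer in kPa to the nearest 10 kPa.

γ' = 21.1 − 9.81 = 11.29 kN/m³ (submerged throughout). q = 11.29 × 1.64 = 18.516 kPa; the same γ' applies in the ½γBN_γ term.
c·N_c·s_c = 23.8 × 42.2 × 1.3 = 1305.7 kPa
q·N_q = 18.516 × 29.4 = 544.36 kPa
0.5·γ·B·N_γ·s_γ = 0.5 × 11.29 × 2 × 31.1 × 0.8 = 280.9 kPa
q_ult = 1305.7 + 544.36 + 280.9 = 2130.9 kPa.
q_net = 2130.9 − 18.516 = 2112.4 kPa.
q_all(net) = 2112.4 / 3.5 = 603.54 kPa.

q_all(net) ≈ 600 kPa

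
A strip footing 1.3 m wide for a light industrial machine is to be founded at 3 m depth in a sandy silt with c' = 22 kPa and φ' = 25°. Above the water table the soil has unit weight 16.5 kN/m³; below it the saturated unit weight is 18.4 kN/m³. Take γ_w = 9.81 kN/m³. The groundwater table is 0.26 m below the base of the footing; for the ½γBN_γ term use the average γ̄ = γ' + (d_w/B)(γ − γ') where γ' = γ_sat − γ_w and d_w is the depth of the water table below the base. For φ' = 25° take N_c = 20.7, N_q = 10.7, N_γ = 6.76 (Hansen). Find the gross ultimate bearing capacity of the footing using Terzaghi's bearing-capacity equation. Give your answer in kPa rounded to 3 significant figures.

q_ult ≈ 1030 kPa

q = γ·D_f = 16.5 × 3 = 49.5 kPa.
γ' = 8.59 kN/m³; averaging over the depth B below the base, γ̄ = γ' + (d_w/B)(γ − γ') = 10.172 kN/m³.
c·N_c = 22 × 20.7 = 455.4 kPa
q·N_q = 49.5 × 10.7 = 529.65 kPa
0.5·γ·B·N_γ = 0.5 × 10.172 × 1.3 × 6.76 = 44.696 kPa
q_ult = 455.4 + 529.65 + 44.696 = 1029.7 kPa.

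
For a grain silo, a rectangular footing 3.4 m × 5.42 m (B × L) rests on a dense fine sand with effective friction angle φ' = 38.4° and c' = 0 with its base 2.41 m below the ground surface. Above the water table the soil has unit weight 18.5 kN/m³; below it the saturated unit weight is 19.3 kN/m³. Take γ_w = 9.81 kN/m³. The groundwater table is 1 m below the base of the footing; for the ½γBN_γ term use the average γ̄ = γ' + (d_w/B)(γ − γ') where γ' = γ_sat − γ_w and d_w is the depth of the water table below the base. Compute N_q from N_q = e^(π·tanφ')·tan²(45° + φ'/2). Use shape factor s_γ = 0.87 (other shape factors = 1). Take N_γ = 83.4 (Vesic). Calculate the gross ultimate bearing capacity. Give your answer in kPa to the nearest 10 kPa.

tan38.4° = 0.7926, so N_q = e^(π×0.7926)·tan²(64.2°) = 12.061 × 4.279 = 51.61.
q = γ·D_f = 18.5 × 2.41 = 44.585 kPa.
γ' = 9.49 kN/m³; averaging over the depth B below the base, γ̄ = γ' + (d_w/B)(γ − γ') = 12.14 kN/m³.
q·N_q = 44.585 × 51.611 = 2301.1 kPa
0.5·γ·B·N_γ·s_γ = 0.5 × 12.14 × 3.4 × 83.4 × 0.87 = 1497.5 kPa
q_ult = 2301.1 + 1497.5 = 3798.5 kPa.

q_ult ≈ 3800 kPa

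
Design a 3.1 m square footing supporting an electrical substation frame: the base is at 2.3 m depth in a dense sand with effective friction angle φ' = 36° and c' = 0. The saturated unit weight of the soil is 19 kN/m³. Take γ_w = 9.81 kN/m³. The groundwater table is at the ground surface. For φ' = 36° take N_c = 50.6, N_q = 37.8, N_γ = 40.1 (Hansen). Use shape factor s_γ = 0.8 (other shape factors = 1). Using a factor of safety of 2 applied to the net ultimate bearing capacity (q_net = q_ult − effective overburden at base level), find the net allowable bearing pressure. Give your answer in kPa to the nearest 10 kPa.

q_all(net) ≈ 620 kPa

γ' = 19 − 9.81 = 9.19 kN/m³ (submerged throughout). q = 9.19 × 2.3 = 21.137 kPa; the same γ' applies in the ½γBN_γ term.
q·N_q = 21.137 × 37.8 = 798.98 kPa
0.5·γ·B·N_γ·s_γ = 0.5 × 9.19 × 3.1 × 40.1 × 0.8 = 456.96 kPa
q_ult = 798.98 + 456.96 = 1255.9 kPa.
Net ultimate: q_net = 1255.9 − 21.137 = 1234.8 kPa.
q_all(net) = 1234.8 / 2 = 617.4 kPa.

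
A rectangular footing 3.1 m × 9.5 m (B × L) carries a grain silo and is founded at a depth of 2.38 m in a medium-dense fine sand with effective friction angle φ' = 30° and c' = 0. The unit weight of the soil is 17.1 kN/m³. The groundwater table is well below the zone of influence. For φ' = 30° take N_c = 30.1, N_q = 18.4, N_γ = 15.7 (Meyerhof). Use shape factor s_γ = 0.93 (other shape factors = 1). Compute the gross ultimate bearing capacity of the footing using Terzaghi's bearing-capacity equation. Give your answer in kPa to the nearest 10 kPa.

q_ult ≈ 1140 kPa

Effective surcharge at the founding depth q = γ·D_f = 17.1 × 2.38 = 40.698 kPa.
q_ult = q·N_q + 0.5·γ·B·N_γ·s_γ
     = 40.698 × 18.4 + 0.5 × 17.1 × 3.1 × 15.7 × 0.93
     = 748.84 + 387 = 1135.8 kPa.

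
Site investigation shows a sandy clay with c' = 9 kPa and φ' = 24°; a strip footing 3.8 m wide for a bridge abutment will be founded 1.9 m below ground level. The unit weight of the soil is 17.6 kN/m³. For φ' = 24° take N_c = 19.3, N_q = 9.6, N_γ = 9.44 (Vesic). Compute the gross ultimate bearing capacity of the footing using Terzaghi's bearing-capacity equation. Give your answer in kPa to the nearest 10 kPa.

q_ult ≈ 810 kPa

q = γ·D_f = 17.6 × 1.9 = 33.44 kPa.
c·N_c = 9 × 19.3 = 173.7 kPa
q·N_q = 33.44 × 9.6 = 321.02 kPa
0.5·γ·B·N_γ = 0.5 × 17.6 × 3.8 × 9.44 = 315.67 kPa
q_ult = 173.7 + 321.02 + 315.67 = 810.4 kPa.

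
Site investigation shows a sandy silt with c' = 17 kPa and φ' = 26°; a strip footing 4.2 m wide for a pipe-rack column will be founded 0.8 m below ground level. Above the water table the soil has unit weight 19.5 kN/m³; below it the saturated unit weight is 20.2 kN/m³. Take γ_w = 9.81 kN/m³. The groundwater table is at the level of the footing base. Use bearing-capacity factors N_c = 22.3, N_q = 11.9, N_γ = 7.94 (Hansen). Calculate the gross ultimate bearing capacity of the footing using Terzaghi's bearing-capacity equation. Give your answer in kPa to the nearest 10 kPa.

Effective surcharge at the founding depth q = γ·D_f = 19.5 × 0.8 = 15.6 kPa.
The water table coincides with the base, so in the self-weight term γ → γ' = 10.39 kN/m³.
q_ult = c·N_c + q·N_q + 0.5·γ·B·N_γ
     = 17 × 22.3 + 15.6 × 11.9 + 0.5 × 10.39 × 4.2 × 7.94
     = 379.1 + 185.64 + 173.24 = 737.98 kPa.

q_ult ≈ 740 kPa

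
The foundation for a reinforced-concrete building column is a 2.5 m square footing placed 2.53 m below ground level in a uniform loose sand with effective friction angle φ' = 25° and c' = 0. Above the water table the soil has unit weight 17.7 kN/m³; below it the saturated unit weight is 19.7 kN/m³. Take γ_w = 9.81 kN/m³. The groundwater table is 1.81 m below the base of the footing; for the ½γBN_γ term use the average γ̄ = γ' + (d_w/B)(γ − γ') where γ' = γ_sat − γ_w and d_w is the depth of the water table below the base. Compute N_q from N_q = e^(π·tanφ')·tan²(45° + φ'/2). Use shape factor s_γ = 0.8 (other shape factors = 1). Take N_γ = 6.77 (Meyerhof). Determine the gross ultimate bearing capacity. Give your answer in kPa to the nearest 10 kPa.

q_ult ≈ 580 kPa

tan25° = 0.4663, so N_q = e^(π×0.4663)·tan²(57.5°) = 4.327 × 2.464 = 10.66.
Overburden at base level: q = 17.7 × 2.53 = 44.781 kPa.
The water table is 1.81 m below the base (< B = 2.5 m), so the ½γBN_γ term uses γ̄ = γ' + (d_w/B)(γ − γ') = 9.89 + (1.81/2.5)(17.7 − 9.89) = 15.544 kN/m³.
Surcharge term q·N_q = 44.781 × 10.662 = 477.46 kPa; self-weight term 0.5·γ·B·N_γ·s_γ = 0.5 × 15.544 × 2.5 × 6.77 × 0.8 = 105.24 kPa.
q_ult = 477.46 + 105.24 = 582.7 kPa.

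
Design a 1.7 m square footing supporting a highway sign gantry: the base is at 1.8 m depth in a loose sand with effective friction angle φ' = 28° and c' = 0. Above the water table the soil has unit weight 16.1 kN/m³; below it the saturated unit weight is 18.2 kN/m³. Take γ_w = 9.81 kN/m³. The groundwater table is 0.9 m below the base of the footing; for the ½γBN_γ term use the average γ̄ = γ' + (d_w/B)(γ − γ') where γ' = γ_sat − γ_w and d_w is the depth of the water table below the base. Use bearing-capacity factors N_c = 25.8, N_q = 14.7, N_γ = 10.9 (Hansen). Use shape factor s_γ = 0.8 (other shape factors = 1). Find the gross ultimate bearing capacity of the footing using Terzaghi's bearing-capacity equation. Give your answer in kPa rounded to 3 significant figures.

q_ult ≈ 518 kPa

Effective surcharge at the founding depth q = γ·D_f = 16.1 × 1.8 = 28.98 kPa.
With d_w = 0.9 m < B, γ̄ = 8.39 + (0.9/1.7) × (16.1 − 8.39) = 12.472 kN/m³.
q_ult = q·N_q + 0.5·γ·B·N_γ·s_γ
     = 28.98 × 14.7 + 0.5 × 12.472 × 1.7 × 10.9 × 0.8
     = 426.01 + 92.441 = 518.45 kPa.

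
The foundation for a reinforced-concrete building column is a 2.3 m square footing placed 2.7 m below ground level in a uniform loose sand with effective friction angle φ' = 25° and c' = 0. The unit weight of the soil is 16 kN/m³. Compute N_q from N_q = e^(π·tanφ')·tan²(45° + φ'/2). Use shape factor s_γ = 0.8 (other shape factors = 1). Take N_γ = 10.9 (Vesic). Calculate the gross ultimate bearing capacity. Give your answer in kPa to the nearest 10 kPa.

q_ult ≈ 620 kPa

tan25° = 0.4663, so N_q = e^(π×0.4663)·tan²(57.5°) = 4.327 × 2.464 = 10.66.
Overburden at base level: q = 16 × 2.7 = 43.2 kPa.
Surcharge term q·N_q = 43.2 × 10.662 = 460.6 kPa; self-weight term 0.5·γ·B·N_γ·s_γ = 0.5 × 16 × 2.3 × 10.9 × 0.8 = 160.45 kPa.
q_ult = 460.6 + 160.45 = 621.05 kPa.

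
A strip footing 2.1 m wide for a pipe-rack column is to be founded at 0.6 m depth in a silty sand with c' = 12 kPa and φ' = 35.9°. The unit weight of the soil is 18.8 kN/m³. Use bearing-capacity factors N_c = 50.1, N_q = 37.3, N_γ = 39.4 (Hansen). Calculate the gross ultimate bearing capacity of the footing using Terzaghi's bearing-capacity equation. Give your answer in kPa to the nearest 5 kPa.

q_ult ≈ 1800 kPa

Overburden at base level: q = 18.8 × 0.6 = 11.28 kPa.
Cohesion term c·N_c = 12 × 50.1 = 601.2 kPa; surcharge term q·N_q = 11.28 × 37.3 = 420.74 kPa; self-weight term 0.5·γ·B·N_γ = 0.5 × 18.8 × 2.1 × 39.4 = 777.76 kPa.
q_ult = 601.2 + 420.74 + 777.76 = 1799.7 kPa.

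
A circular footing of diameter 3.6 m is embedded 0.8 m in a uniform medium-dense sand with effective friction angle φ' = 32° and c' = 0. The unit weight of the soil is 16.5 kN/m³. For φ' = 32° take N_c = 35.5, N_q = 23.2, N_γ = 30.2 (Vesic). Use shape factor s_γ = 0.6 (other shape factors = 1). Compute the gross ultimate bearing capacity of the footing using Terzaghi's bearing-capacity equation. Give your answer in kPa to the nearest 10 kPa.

q = γ·D_f = 16.5 × 0.8 = 13.2 kPa.
q·N_q = 13.2 × 23.2 = 306.24 kPa
0.5·γ·B·N_γ·s_γ = 0.5 × 16.5 × 3.6 × 30.2 × 0.6 = 538.16 kPa
q_ult = 306.24 + 538.16 = 844.4 kPa.

q_ult ≈ 840 kPa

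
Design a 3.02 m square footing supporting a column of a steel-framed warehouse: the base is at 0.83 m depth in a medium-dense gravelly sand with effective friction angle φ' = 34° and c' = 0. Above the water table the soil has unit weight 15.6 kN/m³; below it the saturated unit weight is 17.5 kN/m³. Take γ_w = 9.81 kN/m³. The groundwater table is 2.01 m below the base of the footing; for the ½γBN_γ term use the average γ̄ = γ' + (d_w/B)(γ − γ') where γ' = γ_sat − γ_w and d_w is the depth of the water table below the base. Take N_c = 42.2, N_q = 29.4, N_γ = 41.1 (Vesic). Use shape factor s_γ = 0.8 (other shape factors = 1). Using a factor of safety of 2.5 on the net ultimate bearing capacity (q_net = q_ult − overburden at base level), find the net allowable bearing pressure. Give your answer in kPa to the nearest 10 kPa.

q_all(net) ≈ 400 kPa

q = γ·D_f = 15.6 × 0.83 = 12.948 kPa.
γ' = 7.69 kN/m³; averaging over the depth B below the base, γ̄ = γ' + (d_w/B)(γ − γ') = 12.955 kN/m³.
q·N_q = 12.948 × 29.4 = 380.67 kPa
0.5·γ·B·N_γ·s_γ = 0.5 × 12.955 × 3.02 × 41.1 × 0.8 = 643.18 kPa
q_ult = 380.67 + 643.18 = 1023.9 kPa.
q_net = 1023.9 − 12.948 = 1010.9 kPa.
q_all(net) = 1010.9 / 2.5 = 404.36 kPa.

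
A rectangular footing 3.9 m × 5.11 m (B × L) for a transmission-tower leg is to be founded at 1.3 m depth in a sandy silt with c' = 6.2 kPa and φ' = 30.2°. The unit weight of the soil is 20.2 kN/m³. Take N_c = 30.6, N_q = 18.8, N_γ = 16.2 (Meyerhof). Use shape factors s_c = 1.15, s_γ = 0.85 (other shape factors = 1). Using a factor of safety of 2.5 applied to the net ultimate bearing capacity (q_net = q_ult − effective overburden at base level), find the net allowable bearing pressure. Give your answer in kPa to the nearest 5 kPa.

Overburden at base level: q = 20.2 × 1.3 = 26.26 kPa.
Cohesion term c·N_c·s_c = 6.2 × 30.6 × 1.15 = 218.18 kPa; surcharge term q·N_q = 26.26 × 18.8 = 493.69 kPa; self-weight term 0.5·γ·B·N_γ·s_γ = 0.5 × 20.2 × 3.9 × 16.2 × 0.85 = 542.4 kPa.
q_ult = 218.18 + 493.69 + 542.4 = 1254.3 kPa.
Net ultimate: q_net = 1254.3 − 26.26 = 1228 kPa.
q_all(net) = 1228 / 2.5 = 491.2 kPa.

q_all(net) ≈ 490 kPa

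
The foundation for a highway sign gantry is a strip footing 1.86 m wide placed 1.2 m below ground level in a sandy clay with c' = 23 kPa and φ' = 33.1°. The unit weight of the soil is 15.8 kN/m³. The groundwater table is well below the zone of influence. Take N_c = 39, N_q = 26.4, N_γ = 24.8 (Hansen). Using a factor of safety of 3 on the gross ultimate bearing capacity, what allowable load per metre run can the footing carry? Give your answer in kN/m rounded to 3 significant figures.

Overburden at base level: q = 15.8 × 1.2 = 18.96 kPa.
Cohesion term c·N_c = 23 × 39 = 897 kPa; surcharge term q·N_q = 18.96 × 26.4 = 500.54 kPa; self-weight term 0.5·γ·B·N_γ = 0.5 × 15.8 × 1.86 × 24.8 = 364.41 kPa.
q_ult = 897 + 500.54 + 364.41 = 1762 kPa.
Gross allowable pressure q_all = 1762 / 3 = 587.32 kPa.
Allowable wall load = q_all × B = 587.32 × 1.86 = 1092.4 kN per metre run.

≈ 1090 kN/m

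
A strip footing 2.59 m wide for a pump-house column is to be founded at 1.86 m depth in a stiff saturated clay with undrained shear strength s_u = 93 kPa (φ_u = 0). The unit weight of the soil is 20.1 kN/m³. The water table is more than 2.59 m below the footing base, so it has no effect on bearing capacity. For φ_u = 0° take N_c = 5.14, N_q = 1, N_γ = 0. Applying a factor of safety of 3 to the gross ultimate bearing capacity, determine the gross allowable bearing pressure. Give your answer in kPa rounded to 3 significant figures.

q_all ≈ 172 kPa

Effective surcharge at the founding depth q = γ·D_f = 20.1 × 1.86 = 37.386 kPa.
q_ult = c·N_c + q·N_q
     = 93 × 5.14 + 37.386 × 1
     = 478.02 + 37.386 = 515.41 kPa.
q_all = q_ult / FS = 515.41 / 3 = 171.8 kPa.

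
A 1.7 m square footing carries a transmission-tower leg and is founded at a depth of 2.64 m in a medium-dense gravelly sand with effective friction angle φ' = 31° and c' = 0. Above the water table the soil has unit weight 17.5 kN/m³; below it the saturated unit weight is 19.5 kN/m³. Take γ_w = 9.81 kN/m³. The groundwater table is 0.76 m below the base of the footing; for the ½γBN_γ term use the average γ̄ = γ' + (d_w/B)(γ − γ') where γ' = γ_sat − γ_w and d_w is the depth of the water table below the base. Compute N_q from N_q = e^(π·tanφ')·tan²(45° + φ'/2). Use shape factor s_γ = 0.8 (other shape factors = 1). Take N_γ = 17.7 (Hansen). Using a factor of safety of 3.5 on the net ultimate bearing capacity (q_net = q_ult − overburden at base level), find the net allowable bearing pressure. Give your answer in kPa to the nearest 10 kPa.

N_q = e^(π·tan31°)·tan²(60.5°) = 20.63.
Overburden at base level: q = 17.5 × 2.64 = 46.2 kPa.
The water table is 0.76 m below the base (< B = 1.7 m), so the ½γBN_γ term uses γ̄ = γ' + (d_w/B)(γ − γ') = 9.69 + (0.76/1.7)(17.5 − 9.69) = 13.182 kN/m³.
Surcharge term q·N_q = 46.2 × 20.631 = 953.14 kPa; self-weight term 0.5·γ·B·N_γ·s_γ = 0.5 × 13.182 × 1.7 × 17.7 × 0.8 = 158.65 kPa.
q_ult = 953.14 + 158.65 = 1111.8 kPa.
q_net = 1111.8 − 46.2 = 1065.6 kPa.
q_all(net) = 1065.6 / 3.5 = 304.46 kPa.

q_all(net) ≈ 300 kPa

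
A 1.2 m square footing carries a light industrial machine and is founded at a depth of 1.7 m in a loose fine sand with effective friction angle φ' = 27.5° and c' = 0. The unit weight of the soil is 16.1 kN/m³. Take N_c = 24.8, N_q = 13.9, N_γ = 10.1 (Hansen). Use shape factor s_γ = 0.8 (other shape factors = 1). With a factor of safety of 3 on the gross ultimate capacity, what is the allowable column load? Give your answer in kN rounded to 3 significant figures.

Overburden at base level: q = 16.1 × 1.7 = 27.37 kPa.
Surcharge term q·N_q = 27.37 × 13.9 = 380.44 kPa; self-weight term 0.5·γ·B·N_γ·s_γ = 0.5 × 16.1 × 1.2 × 10.1 × 0.8 = 78.053 kPa.
q_ult = 380.44 + 78.053 = 458.5 kPa.
Gross allowable pressure q_all = 458.5 / 3 = 152.83 kPa.
Footing area = 1.44 m², so allowable column load = 152.83 × 1.44 = 220.08 kN.

P_all ≈ 220 kN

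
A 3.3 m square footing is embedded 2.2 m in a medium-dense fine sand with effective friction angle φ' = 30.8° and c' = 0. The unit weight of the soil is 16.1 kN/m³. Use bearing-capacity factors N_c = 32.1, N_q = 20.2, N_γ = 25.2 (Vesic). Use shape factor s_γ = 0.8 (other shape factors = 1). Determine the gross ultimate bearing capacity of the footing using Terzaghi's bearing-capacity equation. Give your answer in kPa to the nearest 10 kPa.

q_ult ≈ 1250 kPa

q = γ·D_f = 16.1 × 2.2 = 35.42 kPa.
q·N_q = 35.42 × 20.2 = 715.48 kPa
0.5·γ·B·N_γ·s_γ = 0.5 × 16.1 × 3.3 × 25.2 × 0.8 = 535.55 kPa
q_ult = 715.48 + 535.55 = 1251 kPa.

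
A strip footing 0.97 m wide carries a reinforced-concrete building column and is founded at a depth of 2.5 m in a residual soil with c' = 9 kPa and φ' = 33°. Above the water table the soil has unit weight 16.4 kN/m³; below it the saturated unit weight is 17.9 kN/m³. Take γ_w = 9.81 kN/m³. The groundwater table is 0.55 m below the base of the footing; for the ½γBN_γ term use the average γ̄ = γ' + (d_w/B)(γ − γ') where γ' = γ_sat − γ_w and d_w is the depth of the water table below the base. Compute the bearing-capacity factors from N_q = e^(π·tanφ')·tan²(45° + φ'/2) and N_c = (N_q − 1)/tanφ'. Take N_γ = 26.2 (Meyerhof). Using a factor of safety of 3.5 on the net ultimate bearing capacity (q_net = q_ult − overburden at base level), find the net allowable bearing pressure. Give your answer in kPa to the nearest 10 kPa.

N_q = e^(π·tan33°)·tan²(61.5°) = 26.09; N_c = (N_q − 1)/tanφ' = 38.64.
q = γ·D_f = 16.4 × 2.5 = 41 kPa.
γ' = 8.09 kN/m³; averaging over the depth B below the base, γ̄ = γ' + (d_w/B)(γ − γ') = 12.802 kN/m³.
c·N_c = 9 × 38.638 = 347.74 kPa
q·N_q = 41 × 26.092 = 1069.8 kPa
0.5·γ·B·N_γ = 0.5 × 12.802 × 0.97 × 26.2 = 162.67 kPa
q_ult = 347.74 + 1069.8 + 162.67 = 1580.2 kPa.
q_net = 1580.2 − 41 = 1539.2 kPa.
q_all(net) = 1539.2 / 3.5 = 439.77 kPa.

q_all(net) ≈ 440 kPa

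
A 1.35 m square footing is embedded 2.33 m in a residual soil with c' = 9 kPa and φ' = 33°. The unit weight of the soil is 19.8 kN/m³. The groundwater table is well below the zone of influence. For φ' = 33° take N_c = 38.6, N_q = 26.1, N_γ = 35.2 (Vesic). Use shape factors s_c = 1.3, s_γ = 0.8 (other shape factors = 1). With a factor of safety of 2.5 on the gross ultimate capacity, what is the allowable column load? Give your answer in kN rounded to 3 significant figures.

q = γ·D_f = 19.8 × 2.33 = 46.134 kPa.
c·N_c·s_c = 9 × 38.6 × 1.3 = 451.62 kPa
q·N_q = 46.134 × 26.1 = 1204.1 kPa
0.5·γ·B·N_γ·s_γ = 0.5 × 19.8 × 1.35 × 35.2 × 0.8 = 376.36 kPa
q_ult = 451.62 + 1204.1 + 376.36 = 2032.1 kPa.
Gross allowable pressure q_all = 2032.1 / 2.5 = 812.83 kPa.
Footing area = 1.8225 m², so allowable column load = 812.83 × 1.8225 = 1481.4 kN.

P_all ≈ 1480 kN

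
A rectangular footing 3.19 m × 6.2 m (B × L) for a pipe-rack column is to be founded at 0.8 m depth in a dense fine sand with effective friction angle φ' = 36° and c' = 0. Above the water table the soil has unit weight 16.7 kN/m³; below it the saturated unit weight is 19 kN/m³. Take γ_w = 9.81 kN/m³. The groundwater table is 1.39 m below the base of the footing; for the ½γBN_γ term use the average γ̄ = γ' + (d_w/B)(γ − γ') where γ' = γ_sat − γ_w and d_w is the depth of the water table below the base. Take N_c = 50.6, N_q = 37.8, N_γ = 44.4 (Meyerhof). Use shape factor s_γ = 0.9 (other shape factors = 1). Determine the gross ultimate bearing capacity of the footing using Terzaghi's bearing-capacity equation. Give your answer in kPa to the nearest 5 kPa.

q_ult ≈ 1300 kPa

Overburden at base level: q = 16.7 × 0.8 = 13.36 kPa.
The water table is 1.39 m below the base (< B = 3.19 m), so the ½γBN_γ term uses γ̄ = γ' + (d_w/B)(γ − γ') = 9.19 + (1.39/3.19)(16.7 − 9.19) = 12.462 kN/m³.
Surcharge term q·N_q = 13.36 × 37.8 = 505.01 kPa; self-weight term 0.5·γ·B·N_γ·s_γ = 0.5 × 12.462 × 3.19 × 44.4 × 0.9 = 794.3 kPa.
q_ult = 505.01 + 794.3 = 1299.3 kPa.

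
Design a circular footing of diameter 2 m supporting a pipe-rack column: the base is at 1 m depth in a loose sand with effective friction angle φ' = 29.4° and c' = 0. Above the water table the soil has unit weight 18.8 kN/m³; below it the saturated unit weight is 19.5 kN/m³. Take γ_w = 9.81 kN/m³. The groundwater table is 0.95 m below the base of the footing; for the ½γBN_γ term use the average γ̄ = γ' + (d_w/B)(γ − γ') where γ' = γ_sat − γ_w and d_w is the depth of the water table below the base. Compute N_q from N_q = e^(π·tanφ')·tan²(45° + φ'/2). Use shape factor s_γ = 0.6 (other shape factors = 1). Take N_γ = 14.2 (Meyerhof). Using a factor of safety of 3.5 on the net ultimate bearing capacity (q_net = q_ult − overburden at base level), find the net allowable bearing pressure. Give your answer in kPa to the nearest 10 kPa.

N_q = e^(π·tan29.4°)·tan²(59.7°) = 17.2.
Overburden at base level: q = 18.8 × 1 = 18.8 kPa.
The water table is 0.95 m below the base (< B = 2 m), so the ½γBN_γ term uses γ̄ = γ' + (d_w/B)(γ − γ') = 9.69 + (0.95/2)(18.8 − 9.69) = 14.017 kN/m³.
Surcharge term q·N_q = 18.8 × 17.196 = 323.29 kPa; self-weight term 0.5·γ·B·N_γ·s_γ = 0.5 × 14.017 × 2 × 14.2 × 0.6 = 119.43 kPa.
q_ult = 323.29 + 119.43 = 442.72 kPa.
q_net = 442.72 − 18.8 = 423.92 kPa.
q_all(net) = 423.92 / 3.5 = 121.12 kPa.

q_all(net) ≈ 120 kPa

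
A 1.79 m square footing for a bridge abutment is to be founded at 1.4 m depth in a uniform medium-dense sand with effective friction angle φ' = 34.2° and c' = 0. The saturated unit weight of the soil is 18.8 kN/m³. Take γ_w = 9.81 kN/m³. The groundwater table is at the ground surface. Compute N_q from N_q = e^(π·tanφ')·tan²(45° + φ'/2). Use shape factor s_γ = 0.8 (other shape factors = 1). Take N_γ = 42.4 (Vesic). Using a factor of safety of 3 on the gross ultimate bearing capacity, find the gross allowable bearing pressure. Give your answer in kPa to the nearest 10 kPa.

N_q = e^(π·tan34.2°)·tan²(62.1°) = 30.17.
Water table at ground surface, so effective unit weight γ' = 18.8 − 9.81 = 8.99 kN/m³ is used throughout; overburden q = 8.99 × 1.4 = 12.586 kPa; the same γ' applies in the ½γBN_γ term.
Surcharge term q·N_q = 12.586 × 30.168 = 379.69 kPa; self-weight term 0.5·γ·B·N_γ·s_γ = 0.5 × 8.99 × 1.79 × 42.4 × 0.8 = 272.92 kPa.
q_ult = 379.69 + 272.92 = 652.61 kPa.
q_all = 652.61 / 3 = 217.54 kPa.

q_all ≈ 220 kPa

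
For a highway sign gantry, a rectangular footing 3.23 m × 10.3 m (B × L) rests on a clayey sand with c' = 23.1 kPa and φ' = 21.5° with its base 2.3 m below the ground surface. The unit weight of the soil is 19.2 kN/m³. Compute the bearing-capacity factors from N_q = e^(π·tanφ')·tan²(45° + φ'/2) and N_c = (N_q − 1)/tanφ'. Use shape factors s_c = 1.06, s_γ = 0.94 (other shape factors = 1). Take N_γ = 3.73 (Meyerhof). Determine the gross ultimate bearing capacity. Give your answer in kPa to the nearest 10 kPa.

q_ult ≈ 840 kPa

tan21.5° = 0.3939, so N_q = e^(π×0.3939)·tan²(55.75°) = 3.447 × 2.157 = 7.44.
N_c = (7.44 − 1)/tan21.5° = 16.34.
q = γ·D_f = 19.2 × 2.3 = 44.16 kPa.
c·N_c·s_c = 23.1 × 16.337 × 1.06 = 400.04 kPa
q·N_q = 44.16 × 7.4354 = 328.35 kPa
0.5·γ·B·N_γ·s_γ = 0.5 × 19.2 × 3.23 × 3.73 × 0.94 = 108.72 kPa
q_ult = 400.04 + 328.35 + 108.72 = 837.1 kPa.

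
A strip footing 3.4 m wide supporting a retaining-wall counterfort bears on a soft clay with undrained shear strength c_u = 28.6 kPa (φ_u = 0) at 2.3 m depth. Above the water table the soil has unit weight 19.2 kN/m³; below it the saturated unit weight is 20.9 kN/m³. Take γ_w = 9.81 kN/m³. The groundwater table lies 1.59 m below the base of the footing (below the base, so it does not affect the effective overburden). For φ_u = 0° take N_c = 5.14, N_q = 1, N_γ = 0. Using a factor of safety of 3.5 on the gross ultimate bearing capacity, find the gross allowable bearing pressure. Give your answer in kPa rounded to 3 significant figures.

q_all ≈ 54.6 kPa

q = γ·D_f = 19.2 × 2.3 = 44.16 kPa.
c·N_c = 28.6 × 5.14 = 147 kPa
q·N_q = 44.16 × 1 = 44.16 kPa
q_ult = 147 + 44.16 = 191.16 kPa.
q_all = 191.16 / 3.5 = 54.618 kPa.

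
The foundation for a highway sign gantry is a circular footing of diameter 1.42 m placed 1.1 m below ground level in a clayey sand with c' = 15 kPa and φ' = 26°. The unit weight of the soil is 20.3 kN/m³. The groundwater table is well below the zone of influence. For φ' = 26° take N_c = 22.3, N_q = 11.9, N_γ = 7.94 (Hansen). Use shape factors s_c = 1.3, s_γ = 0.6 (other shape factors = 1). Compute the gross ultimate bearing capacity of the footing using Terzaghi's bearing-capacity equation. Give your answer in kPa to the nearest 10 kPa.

Overburden at base level: q = 20.3 × 1.1 = 22.33 kPa.
Cohesion term c·N_c·s_c = 15 × 22.3 × 1.3 = 434.85 kPa; surcharge term q·N_q = 22.33 × 11.9 = 265.73 kPa; self-weight term 0.5·γ·B·N_γ·s_γ = 0.5 × 20.3 × 1.42 × 7.94 × 0.6 = 68.664 kPa.
q_ult = 434.85 + 265.73 + 68.664 = 769.24 kPa.

q_ult ≈ 770 kPa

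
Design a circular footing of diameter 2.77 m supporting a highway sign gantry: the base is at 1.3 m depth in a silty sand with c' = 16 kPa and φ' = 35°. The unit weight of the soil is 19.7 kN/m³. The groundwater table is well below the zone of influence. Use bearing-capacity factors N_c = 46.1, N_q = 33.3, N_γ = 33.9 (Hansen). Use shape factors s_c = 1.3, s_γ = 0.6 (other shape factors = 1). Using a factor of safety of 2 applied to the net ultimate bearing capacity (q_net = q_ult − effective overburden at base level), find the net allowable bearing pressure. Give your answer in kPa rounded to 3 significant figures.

q_all(net) ≈ 1170 kPa

q = γ·D_f = 19.7 × 1.3 = 25.61 kPa.
c·N_c·s_c = 16 × 46.1 × 1.3 = 958.88 kPa
q·N_q = 25.61 × 33.3 = 852.81 kPa
0.5·γ·B·N_γ·s_γ = 0.5 × 19.7 × 2.77 × 33.9 × 0.6 = 554.97 kPa
q_ult = 958.88 + 852.81 + 554.97 = 2366.7 kPa.
Net ultimate: q_net = 2366.7 − 25.61 = 2341 kPa.
q_all(net) = 2341 / 2 = 1170.5 kPa.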